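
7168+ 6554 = 13722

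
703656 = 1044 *674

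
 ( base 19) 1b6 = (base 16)240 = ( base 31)ii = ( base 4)21000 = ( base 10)576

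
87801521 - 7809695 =79991826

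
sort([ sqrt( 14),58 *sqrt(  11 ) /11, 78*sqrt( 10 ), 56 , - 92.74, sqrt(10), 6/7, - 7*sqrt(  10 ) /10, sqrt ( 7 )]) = [ - 92.74, - 7*sqrt(10 ) /10,6/7, sqrt (7), sqrt( 10 ) , sqrt (14 ), 58 * sqrt(11) /11, 56, 78*sqrt( 10) ] 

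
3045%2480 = 565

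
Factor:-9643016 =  - 2^3*1205377^1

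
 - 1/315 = -1 + 314/315 = - 0.00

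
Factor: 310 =2^1*5^1*31^1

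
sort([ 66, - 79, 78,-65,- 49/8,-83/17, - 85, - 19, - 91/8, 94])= [ - 85,  -  79,-65, - 19,-91/8, - 49/8,- 83/17, 66, 78,94]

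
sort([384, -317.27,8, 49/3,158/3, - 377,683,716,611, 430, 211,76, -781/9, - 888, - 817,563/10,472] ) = [ - 888,-817, - 377,-317.27, - 781/9,8, 49/3, 158/3,563/10,76,  211, 384, 430,472,611 , 683,716] 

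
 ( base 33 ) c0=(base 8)614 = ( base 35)BB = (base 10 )396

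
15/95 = 3/19 = 0.16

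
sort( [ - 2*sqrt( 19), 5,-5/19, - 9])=[-9,-2*sqrt( 19), - 5/19, 5]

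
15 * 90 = 1350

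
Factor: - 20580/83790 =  - 2^1  *  3^(  -  1)*7^1*19^(  -  1)= - 14/57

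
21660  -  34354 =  - 12694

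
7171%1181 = 85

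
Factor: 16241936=2^4*17^1*211^1*283^1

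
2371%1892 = 479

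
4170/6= 695 = 695.00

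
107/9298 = 107/9298=0.01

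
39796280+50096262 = 89892542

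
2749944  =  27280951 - 24531007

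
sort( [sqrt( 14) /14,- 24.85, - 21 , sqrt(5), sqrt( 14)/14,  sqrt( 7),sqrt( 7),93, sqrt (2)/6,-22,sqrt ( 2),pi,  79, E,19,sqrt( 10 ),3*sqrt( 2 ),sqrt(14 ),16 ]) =[- 24.85, - 22, - 21, sqrt( 2) /6 , sqrt( 14)/14,sqrt(14)/14, sqrt( 2 ), sqrt(5 ), sqrt(7),sqrt( 7 ),E,pi,sqrt( 10 ), sqrt(14 ), 3*sqrt( 2 ),16,19 , 79,93]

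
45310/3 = 45310/3 =15103.33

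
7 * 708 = 4956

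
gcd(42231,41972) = 7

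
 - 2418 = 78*( - 31 ) 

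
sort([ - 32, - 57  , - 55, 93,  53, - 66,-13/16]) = [ - 66, - 57,-55, - 32, - 13/16,53, 93] 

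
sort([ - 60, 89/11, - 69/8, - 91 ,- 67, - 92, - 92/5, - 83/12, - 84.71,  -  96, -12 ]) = [ - 96, - 92, - 91  , - 84.71, - 67, - 60, - 92/5,-12 ,  -  69/8, - 83/12 , 89/11]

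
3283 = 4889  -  1606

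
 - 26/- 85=26/85  =  0.31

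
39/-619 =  - 1 + 580/619 = - 0.06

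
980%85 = 45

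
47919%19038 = 9843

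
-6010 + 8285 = 2275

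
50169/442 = 113 + 223/442 = 113.50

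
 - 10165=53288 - 63453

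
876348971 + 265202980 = 1141551951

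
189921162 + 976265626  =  1166186788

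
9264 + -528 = 8736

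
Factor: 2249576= 2^3*7^1*17^2 *139^1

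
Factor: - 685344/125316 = -968/177 =-2^3*3^ ( - 1)*11^2*59^( - 1)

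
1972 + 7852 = 9824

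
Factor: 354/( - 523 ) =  - 2^1*3^1*59^1*523^(- 1)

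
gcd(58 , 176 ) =2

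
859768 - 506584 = 353184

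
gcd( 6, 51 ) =3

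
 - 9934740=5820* ( - 1707)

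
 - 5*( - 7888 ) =39440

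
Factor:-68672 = -2^6*29^1* 37^1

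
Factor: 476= 2^2 * 7^1*17^1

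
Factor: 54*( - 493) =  -2^1*3^3*17^1*29^1 = -26622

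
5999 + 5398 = 11397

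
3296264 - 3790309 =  - 494045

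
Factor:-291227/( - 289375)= 629/625 = 5^(-4)*17^1*37^1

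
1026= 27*38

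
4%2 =0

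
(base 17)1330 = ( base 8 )13307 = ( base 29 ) 6r2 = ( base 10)5831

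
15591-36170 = - 20579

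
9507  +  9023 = 18530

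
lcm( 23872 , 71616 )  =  71616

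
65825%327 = 98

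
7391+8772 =16163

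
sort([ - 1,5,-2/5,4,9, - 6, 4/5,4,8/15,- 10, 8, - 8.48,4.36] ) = [ - 10,  -  8.48,-6, - 1, - 2/5,  8/15,4/5, 4,4,4.36,5, 8,9]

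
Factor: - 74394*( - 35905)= 2^1*3^2*5^1*43^1*167^1*4133^1= 2671116570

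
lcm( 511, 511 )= 511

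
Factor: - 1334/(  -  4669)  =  2^1*7^( - 1) = 2/7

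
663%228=207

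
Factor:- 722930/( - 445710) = 871/537 = 3^( - 1)*13^1* 67^1 * 179^(  -  1 )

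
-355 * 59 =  - 20945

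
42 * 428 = 17976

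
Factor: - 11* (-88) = 2^3*11^2 = 968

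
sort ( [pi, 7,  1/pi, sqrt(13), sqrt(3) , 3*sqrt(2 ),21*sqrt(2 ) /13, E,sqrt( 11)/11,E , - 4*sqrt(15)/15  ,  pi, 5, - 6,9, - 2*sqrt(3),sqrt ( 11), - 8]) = [ - 8, - 6, - 2*sqrt(3), - 4*sqrt( 15)/15,sqrt(11)/11,1/pi , sqrt(3 ),21*sqrt(2)/13, E,E,pi, pi,sqrt(11),sqrt( 13 ), 3*sqrt( 2 ),5, 7,9] 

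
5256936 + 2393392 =7650328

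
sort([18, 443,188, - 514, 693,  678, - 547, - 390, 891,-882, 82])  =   [ -882, - 547,  -  514, - 390,18, 82, 188, 443, 678, 693,891]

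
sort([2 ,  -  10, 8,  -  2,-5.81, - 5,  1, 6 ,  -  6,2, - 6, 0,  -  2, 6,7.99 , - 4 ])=[-10 , -6, - 6, - 5.81, - 5,-4, - 2,  -  2,0,1,2 , 2 , 6, 6, 7.99,8]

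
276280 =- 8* ( -34535 ) 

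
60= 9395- 9335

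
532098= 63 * 8446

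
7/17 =7/17 = 0.41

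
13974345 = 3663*3815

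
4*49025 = 196100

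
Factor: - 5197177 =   -  29^1*179213^1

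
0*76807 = 0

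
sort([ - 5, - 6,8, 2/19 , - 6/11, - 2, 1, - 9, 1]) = [ - 9 , - 6,-5, - 2 , - 6/11, 2/19,1, 1,  8]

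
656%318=20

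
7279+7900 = 15179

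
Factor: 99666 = 2^1 * 3^2*7^2*113^1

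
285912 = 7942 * 36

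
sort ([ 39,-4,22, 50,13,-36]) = [ - 36,-4,13, 22,39,50] 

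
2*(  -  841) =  - 1682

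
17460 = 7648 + 9812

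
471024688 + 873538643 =1344563331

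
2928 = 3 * 976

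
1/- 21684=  - 1/21684 =- 0.00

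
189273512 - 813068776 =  - 623795264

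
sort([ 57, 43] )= [43,57] 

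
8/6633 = 8/6633 = 0.00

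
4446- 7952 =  - 3506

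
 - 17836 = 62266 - 80102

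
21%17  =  4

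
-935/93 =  - 935/93 = - 10.05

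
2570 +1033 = 3603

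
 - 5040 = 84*( -60)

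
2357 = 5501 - 3144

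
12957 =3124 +9833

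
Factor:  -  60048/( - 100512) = 2^( - 1)*3^1*139^1*349^( - 1)  =  417/698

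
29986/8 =14993/4 = 3748.25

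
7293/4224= 1+93/128 = 1.73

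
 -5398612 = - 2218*2434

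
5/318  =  5/318=0.02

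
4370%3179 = 1191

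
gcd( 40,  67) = 1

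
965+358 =1323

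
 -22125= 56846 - 78971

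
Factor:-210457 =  - 13^1*16189^1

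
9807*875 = 8581125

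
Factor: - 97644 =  - 2^2*3^1*79^1 * 103^1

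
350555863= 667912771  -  317356908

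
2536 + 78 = 2614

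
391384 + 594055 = 985439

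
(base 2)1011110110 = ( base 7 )2132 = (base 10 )758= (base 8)1366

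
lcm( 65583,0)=0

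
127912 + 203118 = 331030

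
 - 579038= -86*6733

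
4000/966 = 4 + 68/483 = 4.14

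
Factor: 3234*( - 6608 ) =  - 21370272   =  - 2^5*3^1*7^3*11^1*59^1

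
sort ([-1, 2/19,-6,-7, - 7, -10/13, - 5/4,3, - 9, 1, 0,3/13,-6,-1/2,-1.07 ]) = [  -  9 , - 7,  -  7,-6,- 6, - 5/4,-1.07, - 1,  -  10/13,-1/2, 0, 2/19, 3/13,1, 3]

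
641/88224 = 641/88224=0.01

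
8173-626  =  7547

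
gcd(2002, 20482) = 154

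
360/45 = 8=8.00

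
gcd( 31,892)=1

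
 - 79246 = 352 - 79598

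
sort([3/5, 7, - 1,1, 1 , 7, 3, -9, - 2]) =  [ -9,-2, - 1,3/5, 1,1, 3,7, 7]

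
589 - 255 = 334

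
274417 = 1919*143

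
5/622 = 5/622 = 0.01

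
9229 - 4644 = 4585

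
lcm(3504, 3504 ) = 3504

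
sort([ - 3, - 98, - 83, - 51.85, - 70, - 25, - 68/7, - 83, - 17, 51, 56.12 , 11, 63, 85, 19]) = [-98,- 83, - 83, - 70, - 51.85, - 25, - 17, - 68/7,-3, 11,19 , 51, 56.12, 63, 85]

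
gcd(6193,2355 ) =1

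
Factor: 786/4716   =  1/6 =2^( - 1)*3^(-1) 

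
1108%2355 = 1108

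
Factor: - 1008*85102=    - 2^5*3^2 * 7^1*17^1*2503^1 = - 85782816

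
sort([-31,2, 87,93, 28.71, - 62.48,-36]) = [ - 62.48, - 36, - 31, 2,28.71,87,93] 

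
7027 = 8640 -1613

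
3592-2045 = 1547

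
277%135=7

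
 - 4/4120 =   -  1 + 1029/1030  =  -  0.00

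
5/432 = 5/432 = 0.01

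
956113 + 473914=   1430027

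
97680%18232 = 6520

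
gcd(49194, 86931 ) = 9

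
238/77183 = 238/77183=0.00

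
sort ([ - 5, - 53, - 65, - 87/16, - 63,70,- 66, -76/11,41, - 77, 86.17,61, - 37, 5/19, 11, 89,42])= [ - 77, - 66, -65, - 63, - 53 , - 37, - 76/11, - 87/16, -5,5/19,11, 41,42,61, 70, 86.17, 89 ]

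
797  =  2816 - 2019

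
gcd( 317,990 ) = 1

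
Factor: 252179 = 421^1*599^1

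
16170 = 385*42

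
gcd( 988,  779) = 19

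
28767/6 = 4794 + 1/2 = 4794.50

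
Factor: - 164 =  - 2^2 * 41^1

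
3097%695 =317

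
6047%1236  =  1103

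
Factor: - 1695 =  - 3^1 * 5^1*113^1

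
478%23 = 18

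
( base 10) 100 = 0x64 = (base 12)84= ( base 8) 144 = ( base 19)55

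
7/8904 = 1/1272 =0.00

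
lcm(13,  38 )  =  494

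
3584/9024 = 56/141 = 0.40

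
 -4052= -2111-1941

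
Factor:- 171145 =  - 5^1 * 13^1*2633^1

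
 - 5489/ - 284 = 19 + 93/284 =19.33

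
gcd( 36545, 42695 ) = 5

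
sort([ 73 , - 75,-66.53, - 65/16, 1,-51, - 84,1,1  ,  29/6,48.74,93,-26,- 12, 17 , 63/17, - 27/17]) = [ - 84, - 75, - 66.53, - 51, - 26,- 12, - 65/16, - 27/17, 1,1 , 1 , 63/17,29/6, 17, 48.74,73, 93 ] 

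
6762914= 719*9406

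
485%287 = 198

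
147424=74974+72450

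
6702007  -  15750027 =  - 9048020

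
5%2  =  1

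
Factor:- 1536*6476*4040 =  - 2^14*3^1*5^1* 101^1 * 1619^1 = - 40186429440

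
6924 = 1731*4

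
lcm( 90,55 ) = 990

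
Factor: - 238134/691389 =-2^1*3^( - 2)*13^1  *29^( - 1)* 43^1 * 71^1*883^( - 1 ) = - 79378/230463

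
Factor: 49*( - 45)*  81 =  - 178605  =  - 3^6 * 5^1* 7^2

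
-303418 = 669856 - 973274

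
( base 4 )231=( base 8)55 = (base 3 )1200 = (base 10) 45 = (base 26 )1J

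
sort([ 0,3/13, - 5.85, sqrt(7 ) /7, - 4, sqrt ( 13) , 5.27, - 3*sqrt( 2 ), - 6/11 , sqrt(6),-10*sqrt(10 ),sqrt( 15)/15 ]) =[ - 10*sqrt( 10 ), - 5.85, - 3*sqrt ( 2 ), - 4 , - 6/11, 0,3/13, sqrt( 15)/15,  sqrt(7) /7, sqrt( 6),sqrt( 13 ),5.27 ] 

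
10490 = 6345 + 4145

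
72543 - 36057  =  36486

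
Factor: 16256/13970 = 2^6*5^(-1)*11^( - 1)  =  64/55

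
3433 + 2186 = 5619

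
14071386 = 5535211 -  - 8536175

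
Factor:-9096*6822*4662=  - 289290675744 =- 2^5 * 3^5*7^1*37^1*379^2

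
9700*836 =8109200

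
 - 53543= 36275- 89818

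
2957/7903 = 2957/7903 = 0.37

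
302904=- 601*( - 504)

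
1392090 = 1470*947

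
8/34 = 4/17=0.24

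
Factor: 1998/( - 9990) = - 5^(-1)   =  -  1/5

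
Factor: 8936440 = 2^3 * 5^1 * 157^1*1423^1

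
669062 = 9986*67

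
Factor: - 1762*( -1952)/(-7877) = - 3439424/7877 = - 2^6*61^1 * 881^1*  7877^ ( - 1) 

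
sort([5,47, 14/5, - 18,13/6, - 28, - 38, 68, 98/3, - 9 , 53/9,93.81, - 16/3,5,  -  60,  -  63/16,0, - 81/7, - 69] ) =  [ - 69,-60,-38,-28, - 18,-81/7, - 9, - 16/3,-63/16, 0,13/6,14/5,  5, 5,53/9, 98/3,47,68,  93.81]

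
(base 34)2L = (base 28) 35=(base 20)49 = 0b1011001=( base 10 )89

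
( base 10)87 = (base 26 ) 39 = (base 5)322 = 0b1010111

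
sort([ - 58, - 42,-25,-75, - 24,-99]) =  [  -  99, - 75,-58, - 42 , - 25,-24]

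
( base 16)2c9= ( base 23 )180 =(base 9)872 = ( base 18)23B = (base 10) 713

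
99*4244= 420156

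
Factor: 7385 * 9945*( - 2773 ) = -3^2 * 5^2*7^1*13^1 * 17^1*47^1*59^1 *211^1= -203659726725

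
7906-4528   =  3378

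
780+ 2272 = 3052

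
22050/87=253 + 13/29=253.45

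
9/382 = 9/382 = 0.02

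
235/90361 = 235/90361  =  0.00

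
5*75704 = 378520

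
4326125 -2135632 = 2190493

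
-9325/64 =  - 9325/64 = - 145.70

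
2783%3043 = 2783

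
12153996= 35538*342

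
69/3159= 23/1053 = 0.02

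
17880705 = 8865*2017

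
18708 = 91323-72615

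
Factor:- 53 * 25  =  -1325 = -5^2 * 53^1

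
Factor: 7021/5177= 7^1 * 17^1*31^ ( - 1)*59^1*167^(  -  1 ) 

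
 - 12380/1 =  - 12380 = - 12380.00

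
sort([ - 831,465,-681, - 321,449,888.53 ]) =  [-831, - 681,  -  321,449,465,888.53 ]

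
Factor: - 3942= - 2^1*3^3 *73^1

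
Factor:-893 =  - 19^1*47^1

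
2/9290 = 1/4645 = 0.00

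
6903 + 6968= 13871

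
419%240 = 179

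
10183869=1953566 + 8230303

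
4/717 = 4/717= 0.01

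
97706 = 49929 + 47777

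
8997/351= 2999/117 = 25.63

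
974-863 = 111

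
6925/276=25 + 25/276 = 25.09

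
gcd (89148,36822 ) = 1938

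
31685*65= 2059525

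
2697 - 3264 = - 567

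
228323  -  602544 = -374221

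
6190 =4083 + 2107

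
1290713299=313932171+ 976781128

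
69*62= 4278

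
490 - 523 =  - 33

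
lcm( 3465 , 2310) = 6930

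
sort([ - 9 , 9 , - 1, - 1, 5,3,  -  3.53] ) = [  -  9 , - 3.53, - 1, - 1,  3, 5,9]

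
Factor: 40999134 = 2^1*3^1*11^1*47^1*13217^1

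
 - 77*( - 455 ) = 35035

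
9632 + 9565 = 19197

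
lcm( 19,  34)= 646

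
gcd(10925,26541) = 1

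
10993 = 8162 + 2831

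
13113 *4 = 52452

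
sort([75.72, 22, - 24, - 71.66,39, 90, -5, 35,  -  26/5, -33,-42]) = [ - 71.66 , - 42 ,- 33, - 24 ,-26/5, - 5,22,35, 39, 75.72, 90 ] 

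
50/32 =25/16 = 1.56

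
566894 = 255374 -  - 311520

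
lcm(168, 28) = 168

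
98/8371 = 98/8371 = 0.01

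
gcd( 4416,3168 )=96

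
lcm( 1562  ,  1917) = 42174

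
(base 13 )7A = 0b1100101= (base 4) 1211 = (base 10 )101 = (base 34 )2X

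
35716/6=5952+2/3=5952.67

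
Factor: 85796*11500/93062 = 2^3*5^3*19^(-1)*23^1 * 31^( - 1)*79^(-1)*89^1*241^1 = 493327000/46531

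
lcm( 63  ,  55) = 3465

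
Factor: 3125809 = 3125809^1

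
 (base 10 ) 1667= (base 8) 3203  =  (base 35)1cm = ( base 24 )2LB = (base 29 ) 1se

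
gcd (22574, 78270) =2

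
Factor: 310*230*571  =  2^2*5^2*23^1*31^1*571^1 = 40712300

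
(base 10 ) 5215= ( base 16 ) 145f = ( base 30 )5np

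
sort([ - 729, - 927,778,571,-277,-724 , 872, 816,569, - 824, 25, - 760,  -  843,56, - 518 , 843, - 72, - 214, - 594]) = [ - 927, - 843, - 824, -760,-729,- 724,-594, - 518, - 277, - 214 , - 72,25, 56,569, 571 , 778, 816 , 843 , 872 ]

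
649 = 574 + 75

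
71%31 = 9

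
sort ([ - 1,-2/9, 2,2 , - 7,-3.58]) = [ - 7,- 3.58, - 1, - 2/9,2, 2] 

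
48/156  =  4/13 = 0.31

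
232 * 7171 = 1663672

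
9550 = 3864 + 5686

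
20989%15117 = 5872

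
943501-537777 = 405724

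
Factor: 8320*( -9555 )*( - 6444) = 512282534400 = 2^9* 3^3*5^2*7^2*13^2 * 179^1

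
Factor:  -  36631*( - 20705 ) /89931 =3^( - 1 ) * 5^1*7^1*31^(  -  1)*41^1*101^1*967^( - 1)*5233^1  =  758444855/89931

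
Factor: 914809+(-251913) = 662896 = 2^4*13^1*3187^1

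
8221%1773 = 1129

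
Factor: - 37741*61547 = - 2322845327 =- 11^1*47^1*73^1*61547^1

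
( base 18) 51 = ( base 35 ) 2l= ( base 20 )4b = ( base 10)91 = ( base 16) 5b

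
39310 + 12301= 51611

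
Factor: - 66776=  - 2^3*17^1*491^1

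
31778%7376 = 2274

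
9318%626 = 554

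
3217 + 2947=6164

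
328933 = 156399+172534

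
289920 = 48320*6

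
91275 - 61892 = 29383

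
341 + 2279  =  2620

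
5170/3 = 5170/3 = 1723.33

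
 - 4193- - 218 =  - 3975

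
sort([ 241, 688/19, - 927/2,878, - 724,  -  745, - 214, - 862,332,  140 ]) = [ - 862, - 745, - 724,-927/2,-214, 688/19,140, 241, 332, 878]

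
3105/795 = 207/53 = 3.91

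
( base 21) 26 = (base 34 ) 1E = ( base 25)1N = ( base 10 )48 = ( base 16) 30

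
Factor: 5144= 2^3*643^1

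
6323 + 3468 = 9791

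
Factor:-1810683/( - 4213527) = 3^1*7^1*41^1*43^( - 1 )*89^( - 1 ) * 367^( - 1)*701^1 = 603561/1404509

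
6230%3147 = 3083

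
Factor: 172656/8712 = 2^1*11^( - 1)*109^1 = 218/11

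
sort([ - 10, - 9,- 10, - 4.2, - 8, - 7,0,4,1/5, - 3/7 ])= [ - 10, - 10, - 9, - 8, - 7, - 4.2, - 3/7,0,1/5, 4 ]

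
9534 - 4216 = 5318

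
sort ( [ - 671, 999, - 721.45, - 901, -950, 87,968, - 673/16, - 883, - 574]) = [-950,-901, - 883,-721.45, - 671 , -574, - 673/16, 87  ,  968, 999]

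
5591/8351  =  5591/8351  =  0.67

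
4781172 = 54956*87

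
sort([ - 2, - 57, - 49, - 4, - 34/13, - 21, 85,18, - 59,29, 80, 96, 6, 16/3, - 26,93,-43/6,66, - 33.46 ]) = [- 59, - 57, - 49,-33.46, - 26, - 21, - 43/6, - 4, - 34/13, - 2,16/3, 6,18, 29, 66,80, 85, 93, 96 ]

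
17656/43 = 410+26/43 = 410.60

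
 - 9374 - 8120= -17494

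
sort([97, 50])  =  [ 50,  97 ]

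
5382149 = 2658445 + 2723704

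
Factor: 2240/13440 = 1/6 = 2^( -1)*3^(-1) 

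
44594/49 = 44594/49 = 910.08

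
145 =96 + 49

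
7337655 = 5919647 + 1418008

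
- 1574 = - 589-985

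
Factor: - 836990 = -2^1*5^1 * 7^1*11^1*1087^1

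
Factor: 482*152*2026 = 148432864  =  2^5*19^1*241^1 * 1013^1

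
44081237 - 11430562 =32650675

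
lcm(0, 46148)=0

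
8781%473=267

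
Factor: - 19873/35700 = - 2^( - 2 ) * 3^( - 1 )*5^( - 2) * 167^1 = -  167/300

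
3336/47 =3336/47 = 70.98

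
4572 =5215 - 643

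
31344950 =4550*6889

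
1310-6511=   - 5201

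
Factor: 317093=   7^1*97^1*467^1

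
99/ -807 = - 1 + 236/269 =- 0.12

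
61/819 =61/819 = 0.07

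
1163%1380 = 1163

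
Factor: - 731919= - 3^1*243973^1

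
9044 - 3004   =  6040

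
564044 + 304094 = 868138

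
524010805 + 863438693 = 1387449498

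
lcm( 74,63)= 4662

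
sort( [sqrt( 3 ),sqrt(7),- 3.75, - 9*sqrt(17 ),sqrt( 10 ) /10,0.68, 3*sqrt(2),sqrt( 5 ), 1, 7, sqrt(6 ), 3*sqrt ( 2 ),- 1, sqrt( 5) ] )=[ - 9 * sqrt(17), - 3.75, - 1, sqrt( 10 ) /10, 0.68, 1, sqrt(3 ), sqrt( 5 ),sqrt( 5 ), sqrt( 6 ), sqrt( 7), 3*sqrt( 2), 3*sqrt( 2), 7]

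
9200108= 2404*3827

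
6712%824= 120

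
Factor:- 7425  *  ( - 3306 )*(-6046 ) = -148411464300  =  - 2^2 * 3^4 * 5^2 * 11^1*19^1 * 29^1*3023^1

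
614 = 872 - 258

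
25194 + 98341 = 123535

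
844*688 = 580672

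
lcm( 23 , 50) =1150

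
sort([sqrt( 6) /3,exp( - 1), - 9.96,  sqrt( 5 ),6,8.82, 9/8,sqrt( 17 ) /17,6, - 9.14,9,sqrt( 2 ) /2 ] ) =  [ - 9.96, - 9.14,sqrt( 17)/17,exp( - 1),sqrt ( 2 ) /2,sqrt(6) /3,9/8,sqrt(5),6, 6, 8.82,9 ]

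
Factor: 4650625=5^4*7^1*1063^1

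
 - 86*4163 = - 358018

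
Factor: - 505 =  - 5^1*101^1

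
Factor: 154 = 2^1*7^1 * 11^1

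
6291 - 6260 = 31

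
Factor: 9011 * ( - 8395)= - 5^1*23^1*73^1*9011^1 =- 75647345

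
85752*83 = 7117416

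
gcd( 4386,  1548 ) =258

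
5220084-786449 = 4433635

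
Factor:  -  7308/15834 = -6/13 = - 2^1*3^1*13^( - 1 )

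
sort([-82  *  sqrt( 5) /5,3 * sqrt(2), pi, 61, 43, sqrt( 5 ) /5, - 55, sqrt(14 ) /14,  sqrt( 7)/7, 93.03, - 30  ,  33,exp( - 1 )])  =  [-55, - 82*sqrt( 5 ) /5, - 30, sqrt (14) /14,exp ( - 1 ), sqrt( 7)/7, sqrt( 5)/5,pi, 3*sqrt(2 ), 33, 43, 61,93.03 ] 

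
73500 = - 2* ( - 36750)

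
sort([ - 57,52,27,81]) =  [ - 57,27,52,81]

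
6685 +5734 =12419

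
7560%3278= 1004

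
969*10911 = 10572759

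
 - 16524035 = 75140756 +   -  91664791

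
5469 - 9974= -4505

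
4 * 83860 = 335440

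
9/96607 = 9/96607 = 0.00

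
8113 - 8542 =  - 429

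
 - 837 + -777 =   -  1614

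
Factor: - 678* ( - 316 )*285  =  2^3  *3^2 * 5^1*19^1 * 79^1 * 113^1= 61060680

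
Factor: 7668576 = 2^5 * 3^2  *  26627^1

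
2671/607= 4+243/607 = 4.40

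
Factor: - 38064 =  - 2^4* 3^1*13^1*61^1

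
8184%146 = 8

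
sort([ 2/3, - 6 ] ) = [-6,2/3] 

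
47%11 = 3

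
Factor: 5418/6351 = 2^1*3^1*7^1*29^ (-1 ) *43^1 * 73^ (  -  1) = 1806/2117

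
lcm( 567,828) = 52164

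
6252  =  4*1563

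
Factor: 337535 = 5^1*11^1 * 17^1 * 19^2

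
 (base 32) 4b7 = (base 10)4455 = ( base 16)1167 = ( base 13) 2049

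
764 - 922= -158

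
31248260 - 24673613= 6574647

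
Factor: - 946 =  - 2^1 * 11^1*43^1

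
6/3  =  2= 2.00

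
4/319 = 4/319 = 0.01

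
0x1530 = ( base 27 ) 7bo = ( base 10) 5424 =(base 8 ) 12460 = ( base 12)3180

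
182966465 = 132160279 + 50806186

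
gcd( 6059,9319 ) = 1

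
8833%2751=580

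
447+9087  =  9534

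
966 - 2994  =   - 2028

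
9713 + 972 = 10685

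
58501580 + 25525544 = 84027124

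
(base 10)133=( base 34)3V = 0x85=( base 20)6d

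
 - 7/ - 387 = 7/387=0.02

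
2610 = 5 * 522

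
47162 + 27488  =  74650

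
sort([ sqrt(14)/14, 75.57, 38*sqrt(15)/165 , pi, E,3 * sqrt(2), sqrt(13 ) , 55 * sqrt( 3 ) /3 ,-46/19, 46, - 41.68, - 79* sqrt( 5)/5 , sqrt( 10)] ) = [ - 41.68 , - 79*sqrt(5)/5, - 46/19,sqrt(14)/14, 38*sqrt (15 ) /165, E, pi , sqrt( 10 ),sqrt( 13), 3*sqrt(2),55*sqrt( 3)/3,46, 75.57] 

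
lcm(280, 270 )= 7560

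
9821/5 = 1964+1/5  =  1964.20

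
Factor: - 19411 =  - 7^1*47^1*59^1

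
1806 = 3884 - 2078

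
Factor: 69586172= 2^2*101^1* 172243^1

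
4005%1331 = 12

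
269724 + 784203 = 1053927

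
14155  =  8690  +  5465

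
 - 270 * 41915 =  - 11317050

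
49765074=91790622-42025548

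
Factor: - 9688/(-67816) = 1/7 = 7^(- 1 ) 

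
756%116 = 60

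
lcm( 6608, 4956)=19824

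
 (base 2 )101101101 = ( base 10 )365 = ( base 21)H8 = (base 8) 555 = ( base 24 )f5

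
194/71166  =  97/35583 = 0.00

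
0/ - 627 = 0/1 = - 0.00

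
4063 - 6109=- 2046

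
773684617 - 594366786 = 179317831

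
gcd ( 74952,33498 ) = 18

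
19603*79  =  1548637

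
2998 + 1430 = 4428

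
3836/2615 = 1 + 1221/2615 = 1.47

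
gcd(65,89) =1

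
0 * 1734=0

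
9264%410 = 244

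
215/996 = 215/996 = 0.22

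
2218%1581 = 637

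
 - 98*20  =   - 1960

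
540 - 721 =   -  181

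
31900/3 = 10633 + 1/3 = 10633.33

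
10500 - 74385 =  - 63885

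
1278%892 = 386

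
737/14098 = 737/14098=0.05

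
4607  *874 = 4026518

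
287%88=23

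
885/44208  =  295/14736=0.02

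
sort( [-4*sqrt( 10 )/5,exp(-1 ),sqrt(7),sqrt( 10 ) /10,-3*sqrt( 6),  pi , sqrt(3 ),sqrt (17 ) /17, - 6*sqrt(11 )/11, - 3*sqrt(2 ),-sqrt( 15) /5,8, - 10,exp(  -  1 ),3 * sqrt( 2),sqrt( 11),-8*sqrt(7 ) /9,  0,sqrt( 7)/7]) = [ - 10,-3 * sqrt( 6 ),-3*sqrt( 2 ), - 4*sqrt(10)/5, - 8*sqrt (7 )/9, - 6 *sqrt(  11 )/11 , - sqrt( 15 ) /5,0,sqrt(17 ) /17, sqrt( 10) /10,exp( - 1 ),  exp(- 1 ), sqrt( 7 ) /7,sqrt( 3), sqrt (7), pi,sqrt( 11 ), 3*sqrt( 2 ),  8]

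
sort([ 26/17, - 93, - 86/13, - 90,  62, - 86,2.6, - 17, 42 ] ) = [ - 93 , - 90, - 86, - 17, - 86/13,26/17,2.6, 42,62]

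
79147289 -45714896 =33432393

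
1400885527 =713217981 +687667546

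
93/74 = 93/74= 1.26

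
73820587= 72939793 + 880794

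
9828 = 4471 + 5357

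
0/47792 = 0 = 0.00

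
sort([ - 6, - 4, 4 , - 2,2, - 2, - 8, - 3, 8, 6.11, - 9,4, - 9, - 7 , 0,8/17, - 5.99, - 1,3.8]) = [ - 9, - 9, - 8,  -  7, - 6, - 5.99,-4, - 3,-2,-2, - 1, 0, 8/17,2 , 3.8,4, 4, 6.11,8] 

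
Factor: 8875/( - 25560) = - 25/72 = - 2^( - 3)*3^(-2 )*5^2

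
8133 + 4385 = 12518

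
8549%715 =684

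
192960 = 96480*2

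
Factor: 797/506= 2^( - 1)*11^( - 1) *23^( - 1)*797^1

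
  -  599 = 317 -916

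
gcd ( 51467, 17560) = 1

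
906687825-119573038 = 787114787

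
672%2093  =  672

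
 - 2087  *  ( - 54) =112698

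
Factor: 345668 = 2^2*103^1*839^1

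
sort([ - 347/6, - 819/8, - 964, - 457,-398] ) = [ - 964, - 457, - 398, - 819/8, - 347/6] 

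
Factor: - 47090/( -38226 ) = 85/69 = 3^( - 1) *5^1*17^1*23^( - 1 ) 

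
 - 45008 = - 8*5626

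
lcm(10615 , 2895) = 31845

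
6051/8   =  756 + 3/8 = 756.38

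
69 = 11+58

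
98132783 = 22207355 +75925428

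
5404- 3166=2238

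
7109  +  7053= 14162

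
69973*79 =5527867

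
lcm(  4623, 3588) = 240396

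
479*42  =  20118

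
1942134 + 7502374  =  9444508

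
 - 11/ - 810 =11/810 = 0.01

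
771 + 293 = 1064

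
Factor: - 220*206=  - 45320 = - 2^3*5^1*11^1*103^1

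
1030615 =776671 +253944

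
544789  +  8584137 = 9128926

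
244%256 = 244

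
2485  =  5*497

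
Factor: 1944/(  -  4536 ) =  - 3^1*7^ (-1) = -3/7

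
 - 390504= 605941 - 996445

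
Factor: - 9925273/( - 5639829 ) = 3^( - 1)*13^( - 1 ) * 359^1 * 27647^1 * 144611^ (-1)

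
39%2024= 39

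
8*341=2728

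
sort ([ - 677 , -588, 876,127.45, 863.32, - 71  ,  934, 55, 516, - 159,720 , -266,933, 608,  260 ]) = [ -677,  -  588,-266,-159,-71, 55,127.45,260, 516,608, 720 , 863.32, 876 , 933,934]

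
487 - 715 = -228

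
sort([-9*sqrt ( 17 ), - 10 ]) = [ - 9*sqrt(17), - 10]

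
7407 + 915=8322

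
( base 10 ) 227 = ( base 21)AH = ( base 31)7A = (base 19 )BI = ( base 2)11100011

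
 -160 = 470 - 630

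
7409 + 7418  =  14827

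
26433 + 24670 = 51103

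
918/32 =28+11/16 = 28.69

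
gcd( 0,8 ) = 8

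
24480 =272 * 90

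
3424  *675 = 2311200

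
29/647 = 29/647 = 0.04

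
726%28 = 26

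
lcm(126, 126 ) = 126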